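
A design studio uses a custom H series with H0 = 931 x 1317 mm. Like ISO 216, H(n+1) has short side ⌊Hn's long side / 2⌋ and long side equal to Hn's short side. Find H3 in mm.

329 × 465 mm

H1: ⌊1317/2⌋ × 931 = 658 × 931 mm
H2: ⌊931/2⌋ × 658 = 465 × 658 mm
H3: ⌊658/2⌋ × 465 = 329 × 465 mm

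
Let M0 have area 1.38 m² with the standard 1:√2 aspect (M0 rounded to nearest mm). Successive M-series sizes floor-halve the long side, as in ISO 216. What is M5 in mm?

174 × 247 mm

Let M0's short side be w mm. w · w√2 = 1.38 m² = 1,380,000 mm², so w ≈ 987.8 mm and w√2 ≈ 1397.0 mm → M0 = 988 × 1397 mm.
M1: ⌊1397/2⌋ × 988 = 698 × 988 mm
M2: ⌊988/2⌋ × 698 = 494 × 698 mm
M3: ⌊698/2⌋ × 494 = 349 × 494 mm
M4: ⌊494/2⌋ × 349 = 247 × 349 mm
M5: ⌊349/2⌋ × 247 = 174 × 247 mm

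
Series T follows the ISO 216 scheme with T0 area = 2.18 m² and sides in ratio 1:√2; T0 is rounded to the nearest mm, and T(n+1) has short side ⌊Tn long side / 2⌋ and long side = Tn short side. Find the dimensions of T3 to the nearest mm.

Let T0's short side be w mm. w · w√2 = 2.18 m² = 2,180,000 mm², so w ≈ 1241.6 mm and w√2 ≈ 1755.8 mm → T0 = 1242 × 1756 mm.
T1: ⌊1756/2⌋ × 1242 = 878 × 1242 mm
T2: ⌊1242/2⌋ × 878 = 621 × 878 mm
T3: ⌊878/2⌋ × 621 = 439 × 621 mm

439 × 621 mm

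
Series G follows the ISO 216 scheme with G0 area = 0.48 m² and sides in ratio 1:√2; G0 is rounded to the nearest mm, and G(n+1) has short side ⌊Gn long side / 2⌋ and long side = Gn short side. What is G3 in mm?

206 × 291 mm

Let G0's short side be w mm. w · w√2 = 0.48 m² = 480,000 mm², so w ≈ 582.6 mm and w√2 ≈ 823.9 mm → G0 = 583 × 824 mm.
G1: ⌊824/2⌋ × 583 = 412 × 583 mm
G2: ⌊583/2⌋ × 412 = 291 × 412 mm
G3: ⌊412/2⌋ × 291 = 206 × 291 mm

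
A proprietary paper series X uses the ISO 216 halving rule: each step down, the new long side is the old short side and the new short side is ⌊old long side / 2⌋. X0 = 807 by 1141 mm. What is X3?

285 × 403 mm

X1: ⌊1141/2⌋ × 807 = 570 × 807 mm
X2: ⌊807/2⌋ × 570 = 403 × 570 mm
X3: ⌊570/2⌋ × 403 = 285 × 403 mm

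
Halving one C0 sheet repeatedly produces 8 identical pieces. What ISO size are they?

8 = 2^3, so 3 halving steps.
C0 → C1 → … → C3 after 3 steps.

C3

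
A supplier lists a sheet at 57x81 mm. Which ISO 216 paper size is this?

Aspect ratio 81/57 ≈ 1.421 — close to the ISO √2 ≈ 1.414.
In the C-series (envelope sizes, between A and B): C8 = 57 × 81 mm.

C8 (57 × 81 mm)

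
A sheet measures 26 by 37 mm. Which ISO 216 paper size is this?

A10 (26 × 37 mm)

Aspect ratio 37/26 ≈ 1.423 — close to the ISO √2 ≈ 1.414.
In the A-series (A0 area = 1 m²): A10 = 26 × 37 mm.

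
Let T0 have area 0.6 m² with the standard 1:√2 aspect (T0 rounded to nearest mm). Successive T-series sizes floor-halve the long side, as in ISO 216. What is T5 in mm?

Let T0's short side be w mm. w · w√2 = 0.6 m² = 600,000 mm², so w ≈ 651.4 mm and w√2 ≈ 921.2 mm → T0 = 651 × 921 mm.
T1: ⌊921/2⌋ × 651 = 460 × 651 mm
T2: ⌊651/2⌋ × 460 = 325 × 460 mm
T3: ⌊460/2⌋ × 325 = 230 × 325 mm
T4: ⌊325/2⌋ × 230 = 162 × 230 mm
T5: ⌊230/2⌋ × 162 = 115 × 162 mm

115 × 162 mm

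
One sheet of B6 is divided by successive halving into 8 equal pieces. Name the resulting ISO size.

8 = 2^3, so 3 halving steps.
B6 → B7 → … → B9 after 3 steps.

B9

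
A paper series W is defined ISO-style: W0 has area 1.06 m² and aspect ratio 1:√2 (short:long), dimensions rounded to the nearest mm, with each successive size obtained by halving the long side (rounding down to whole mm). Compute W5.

Let W0's short side be w mm. w · w√2 = 1.06 m² = 1,060,000 mm², so w ≈ 865.8 mm and w√2 ≈ 1224.4 mm → W0 = 866 × 1224 mm.
W1: ⌊1224/2⌋ × 866 = 612 × 866 mm
W2: ⌊866/2⌋ × 612 = 433 × 612 mm
W3: ⌊612/2⌋ × 433 = 306 × 433 mm
W4: ⌊433/2⌋ × 306 = 216 × 306 mm
W5: ⌊306/2⌋ × 216 = 153 × 216 mm

153 × 216 mm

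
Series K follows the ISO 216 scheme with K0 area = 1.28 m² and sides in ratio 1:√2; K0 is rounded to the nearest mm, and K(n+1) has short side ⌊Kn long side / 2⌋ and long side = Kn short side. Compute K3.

Let K0's short side be w mm. w · w√2 = 1.28 m² = 1,280,000 mm², so w ≈ 951.4 mm and w√2 ≈ 1345.4 mm → K0 = 951 × 1345 mm.
K1: ⌊1345/2⌋ × 951 = 672 × 951 mm
K2: ⌊951/2⌋ × 672 = 475 × 672 mm
K3: ⌊672/2⌋ × 475 = 336 × 475 mm

336 × 475 mm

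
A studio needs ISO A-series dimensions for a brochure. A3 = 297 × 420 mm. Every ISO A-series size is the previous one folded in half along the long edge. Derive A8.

A4: ⌊420/2⌋ × 297 = 210 × 297 mm
A5: ⌊297/2⌋ × 210 = 148 × 210 mm
A6: ⌊210/2⌋ × 148 = 105 × 148 mm
A7: ⌊148/2⌋ × 105 = 74 × 105 mm
A8: ⌊105/2⌋ × 74 = 52 × 74 mm

52 × 74 mm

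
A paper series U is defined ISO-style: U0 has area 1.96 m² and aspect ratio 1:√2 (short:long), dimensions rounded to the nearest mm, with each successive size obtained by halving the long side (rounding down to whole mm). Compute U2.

588 × 832 mm

Let U0's short side be w mm. w · w√2 = 1.96 m² = 1,960,000 mm², so w ≈ 1177.3 mm and w√2 ≈ 1664.9 mm → U0 = 1177 × 1665 mm.
U1: ⌊1665/2⌋ × 1177 = 832 × 1177 mm
U2: ⌊1177/2⌋ × 832 = 588 × 832 mm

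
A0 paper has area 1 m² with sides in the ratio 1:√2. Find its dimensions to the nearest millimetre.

Let the short side be w mm. Then the long side is w√2 and w · w√2 = 10⁶ mm².
w² = 10⁶/√2, so w = 1000 / 2^(1/4) ≈ 840.9 mm; long side = 1000 · 2^(1/4) ≈ 1189.2 mm.

841 × 1189 mm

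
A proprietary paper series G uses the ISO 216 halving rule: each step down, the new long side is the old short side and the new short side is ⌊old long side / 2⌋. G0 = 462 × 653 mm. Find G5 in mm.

81 × 115 mm

G1 = 326 × 462 mm (from G0 by 1 halving).
G2: ⌊462/2⌋ × 326 = 231 × 326 mm
G3: ⌊326/2⌋ × 231 = 163 × 231 mm
G4: ⌊231/2⌋ × 163 = 115 × 163 mm
G5: ⌊163/2⌋ × 115 = 81 × 115 mm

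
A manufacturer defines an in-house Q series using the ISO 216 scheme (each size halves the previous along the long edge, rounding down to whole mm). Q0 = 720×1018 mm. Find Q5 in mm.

Q1: ⌊1018/2⌋ × 720 = 509 × 720 mm
Q2: ⌊720/2⌋ × 509 = 360 × 509 mm
Q3: ⌊509/2⌋ × 360 = 254 × 360 mm
Q4: ⌊360/2⌋ × 254 = 180 × 254 mm
Q5: ⌊254/2⌋ × 180 = 127 × 180 mm

127 × 180 mm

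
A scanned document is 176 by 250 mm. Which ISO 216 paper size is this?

Aspect ratio 250/176 ≈ 1.420 — close to the ISO √2 ≈ 1.414.
In the B-series (B0 = 1000 × 1414 mm): B5 = 176 × 250 mm.

B5 (176 × 250 mm)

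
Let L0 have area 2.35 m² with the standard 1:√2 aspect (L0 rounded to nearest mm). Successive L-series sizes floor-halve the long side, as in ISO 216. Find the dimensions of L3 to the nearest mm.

455 × 644 mm

Let L0's short side be w mm. w · w√2 = 2.35 m² = 2,350,000 mm², so w ≈ 1289.1 mm and w√2 ≈ 1823.0 mm → L0 = 1289 × 1823 mm.
L1: ⌊1823/2⌋ × 1289 = 911 × 1289 mm
L2: ⌊1289/2⌋ × 911 = 644 × 911 mm
L3: ⌊911/2⌋ × 644 = 455 × 644 mm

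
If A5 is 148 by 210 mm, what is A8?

A6: ⌊210/2⌋ × 148 = 105 × 148 mm
A7: ⌊148/2⌋ × 105 = 74 × 105 mm
A8: ⌊105/2⌋ × 74 = 52 × 74 mm

52 × 74 mm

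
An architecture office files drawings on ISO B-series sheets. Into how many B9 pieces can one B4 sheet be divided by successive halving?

B4 = 250 × 353 mm; B9 = 44 × 62 mm.
Each halving step doubles the count; 5 steps from B4 to B9.
2^5 = 32.

32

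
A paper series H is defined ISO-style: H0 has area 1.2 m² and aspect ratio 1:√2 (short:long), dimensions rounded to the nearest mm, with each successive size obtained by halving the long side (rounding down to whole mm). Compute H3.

Let H0's short side be w mm. w · w√2 = 1.2 m² = 1,200,000 mm², so w ≈ 921.2 mm and w√2 ≈ 1302.7 mm → H0 = 921 × 1303 mm.
H1: ⌊1303/2⌋ × 921 = 651 × 921 mm
H2: ⌊921/2⌋ × 651 = 460 × 651 mm
H3: ⌊651/2⌋ × 460 = 325 × 460 mm

325 × 460 mm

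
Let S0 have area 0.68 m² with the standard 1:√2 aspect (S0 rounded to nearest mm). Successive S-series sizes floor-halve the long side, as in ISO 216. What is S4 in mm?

173 × 245 mm

Let S0's short side be w mm. w · w√2 = 0.68 m² = 680,000 mm², so w ≈ 693.4 mm and w√2 ≈ 980.6 mm → S0 = 693 × 981 mm.
S1: ⌊981/2⌋ × 693 = 490 × 693 mm
S2: ⌊693/2⌋ × 490 = 346 × 490 mm
S3: ⌊490/2⌋ × 346 = 245 × 346 mm
S4: ⌊346/2⌋ × 245 = 173 × 245 mm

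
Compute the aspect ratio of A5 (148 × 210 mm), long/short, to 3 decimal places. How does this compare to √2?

1.419

210 / 148 = 1.419
ISO 216 targets √2 ≈ 1.414; the +0.005 deviation is from mm rounding.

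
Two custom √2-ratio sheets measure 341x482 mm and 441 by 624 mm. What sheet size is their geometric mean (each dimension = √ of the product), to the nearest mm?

388 × 548 mm

Short side: √(341 · 441) = √150381 ≈ 387.8 → 388 mm
Long side: √(482 · 624) = √300768 ≈ 548.4 → 548 mm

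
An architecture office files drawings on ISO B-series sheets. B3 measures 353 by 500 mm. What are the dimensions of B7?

88 × 125 mm

B4: ⌊500/2⌋ × 353 = 250 × 353 mm
B5: ⌊353/2⌋ × 250 = 176 × 250 mm
B6: ⌊250/2⌋ × 176 = 125 × 176 mm
B7: ⌊176/2⌋ × 125 = 88 × 125 mm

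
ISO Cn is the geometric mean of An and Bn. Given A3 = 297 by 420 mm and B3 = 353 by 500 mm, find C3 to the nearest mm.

Short side: √(297 · 353) = √104841 ≈ 323.8 → 324 mm
Long side: √(420 · 500) = √210000 ≈ 458.3 → 458 mm

324 × 458 mm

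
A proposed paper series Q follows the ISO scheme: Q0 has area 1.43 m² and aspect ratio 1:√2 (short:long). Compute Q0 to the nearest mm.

1006 × 1422 mm

Let the short side be w mm. Then w · w√2 = 1.43 m² = 1,430,000 mm².
w² = 1,430,000/√2, so w ≈ 1005.6 mm; long side = w√2 ≈ 1422.1 mm.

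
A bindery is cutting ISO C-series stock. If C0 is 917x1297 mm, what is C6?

C1: ⌊1297/2⌋ × 917 = 648 × 917 mm
C2: ⌊917/2⌋ × 648 = 458 × 648 mm
C3: ⌊648/2⌋ × 458 = 324 × 458 mm
C4: ⌊458/2⌋ × 324 = 229 × 324 mm
C5: ⌊324/2⌋ × 229 = 162 × 229 mm
C6: ⌊229/2⌋ × 162 = 114 × 162 mm

114 × 162 mm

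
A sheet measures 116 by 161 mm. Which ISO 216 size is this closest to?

Aspect ratio 161/116 ≈ 1.388 (ISO target is √2 ≈ 1.414).
In the C-series (envelope sizes, between A and B): C6 = 114 × 162 mm.
Off by 3 mm total — nearest standard size.

C6 (114 × 162 mm)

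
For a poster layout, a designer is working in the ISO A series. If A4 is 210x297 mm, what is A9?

A5: ⌊297/2⌋ × 210 = 148 × 210 mm
A6: ⌊210/2⌋ × 148 = 105 × 148 mm
A7: ⌊148/2⌋ × 105 = 74 × 105 mm
A8: ⌊105/2⌋ × 74 = 52 × 74 mm
A9: ⌊74/2⌋ × 52 = 37 × 52 mm

37 × 52 mm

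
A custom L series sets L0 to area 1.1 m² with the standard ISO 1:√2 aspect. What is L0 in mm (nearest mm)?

882 × 1247 mm

Let the short side be w mm. Then w · w√2 = 1.1 m² = 1,100,000 mm².
w² = 1,100,000/√2, so w ≈ 881.9 mm; long side = w√2 ≈ 1247.3 mm.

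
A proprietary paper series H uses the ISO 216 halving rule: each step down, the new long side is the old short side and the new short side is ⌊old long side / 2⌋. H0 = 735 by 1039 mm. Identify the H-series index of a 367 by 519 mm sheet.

H0: 735 × 1039 mm
H1: 519 × 735 mm
H2: 367 × 519 mm
H3: 259 × 367 mm
→ matches H2.

H2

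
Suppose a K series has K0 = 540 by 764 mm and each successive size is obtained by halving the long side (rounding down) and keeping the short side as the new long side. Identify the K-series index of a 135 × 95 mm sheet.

K5

K0: 540 × 764 mm
K1: 382 × 540 mm
K2: 270 × 382 mm
K3: 191 × 270 mm
K4: 135 × 191 mm
K5: 95 × 135 mm
K6: 67 × 95 mm
→ matches K5.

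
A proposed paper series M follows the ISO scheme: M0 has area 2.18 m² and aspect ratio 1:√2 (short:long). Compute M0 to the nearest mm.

Let the short side be w mm. Then w · w√2 = 2.18 m² = 2,180,000 mm².
w² = 2,180,000/√2, so w ≈ 1241.6 mm; long side = w√2 ≈ 1755.8 mm.

1242 × 1756 mm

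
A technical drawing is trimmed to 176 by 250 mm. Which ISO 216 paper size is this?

B5 (176 × 250 mm)

Aspect ratio 250/176 ≈ 1.420 — close to the ISO √2 ≈ 1.414.
In the B-series (B0 = 1000 × 1414 mm): B5 = 176 × 250 mm.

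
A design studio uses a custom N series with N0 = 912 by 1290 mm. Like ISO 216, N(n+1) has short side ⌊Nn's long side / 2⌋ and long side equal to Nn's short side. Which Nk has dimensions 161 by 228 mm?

N5

N0: 912 × 1290 mm
N1: 645 × 912 mm
N2: 456 × 645 mm
N3: 322 × 456 mm
N4: 228 × 322 mm
N5: 161 × 228 mm
N6: 114 × 161 mm
→ matches N5.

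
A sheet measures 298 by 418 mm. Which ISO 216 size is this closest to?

A3 (297 × 420 mm)

Aspect ratio 418/298 ≈ 1.403 — close to the ISO √2 ≈ 1.414.
In the A-series (A0 area = 1 m²): A3 = 297 × 420 mm.
Off by 3 mm total — nearest standard size.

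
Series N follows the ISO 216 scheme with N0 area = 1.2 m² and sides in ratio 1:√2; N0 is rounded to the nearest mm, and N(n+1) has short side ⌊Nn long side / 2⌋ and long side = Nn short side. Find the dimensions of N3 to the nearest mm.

325 × 460 mm

Let N0's short side be w mm. w · w√2 = 1.2 m² = 1,200,000 mm², so w ≈ 921.2 mm and w√2 ≈ 1302.7 mm → N0 = 921 × 1303 mm.
N1: ⌊1303/2⌋ × 921 = 651 × 921 mm
N2: ⌊921/2⌋ × 651 = 460 × 651 mm
N3: ⌊651/2⌋ × 460 = 325 × 460 mm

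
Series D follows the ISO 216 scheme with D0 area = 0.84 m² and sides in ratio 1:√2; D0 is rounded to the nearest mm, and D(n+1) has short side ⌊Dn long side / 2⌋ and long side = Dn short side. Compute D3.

272 × 385 mm

Let D0's short side be w mm. w · w√2 = 0.84 m² = 840,000 mm², so w ≈ 770.7 mm and w√2 ≈ 1089.9 mm → D0 = 771 × 1090 mm.
D1: ⌊1090/2⌋ × 771 = 545 × 771 mm
D2: ⌊771/2⌋ × 545 = 385 × 545 mm
D3: ⌊545/2⌋ × 385 = 272 × 385 mm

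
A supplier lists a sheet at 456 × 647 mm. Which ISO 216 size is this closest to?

C2 (458 × 648 mm)

Aspect ratio 647/456 ≈ 1.419 — close to the ISO √2 ≈ 1.414.
In the C-series (envelope sizes, between A and B): C2 = 458 × 648 mm.
Off by 3 mm total — nearest standard size.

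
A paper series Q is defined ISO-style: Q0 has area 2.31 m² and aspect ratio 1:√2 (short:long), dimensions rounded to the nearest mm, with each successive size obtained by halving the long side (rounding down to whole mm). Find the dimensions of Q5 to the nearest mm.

225 × 319 mm

Let Q0's short side be w mm. w · w√2 = 2.31 m² = 2,310,000 mm², so w ≈ 1278.1 mm and w√2 ≈ 1807.4 mm → Q0 = 1278 × 1807 mm.
Q1: ⌊1807/2⌋ × 1278 = 903 × 1278 mm
Q2: ⌊1278/2⌋ × 903 = 639 × 903 mm
Q3: ⌊903/2⌋ × 639 = 451 × 639 mm
Q4: ⌊639/2⌋ × 451 = 319 × 451 mm
Q5: ⌊451/2⌋ × 319 = 225 × 319 mm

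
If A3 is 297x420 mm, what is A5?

A4: ⌊420/2⌋ × 297 = 210 × 297 mm
A5: ⌊297/2⌋ × 210 = 148 × 210 mm

148 × 210 mm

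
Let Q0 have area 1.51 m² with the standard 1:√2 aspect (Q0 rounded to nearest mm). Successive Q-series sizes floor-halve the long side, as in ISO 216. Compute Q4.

258 × 365 mm

Let Q0's short side be w mm. w · w√2 = 1.51 m² = 1,510,000 mm², so w ≈ 1033.3 mm and w√2 ≈ 1461.3 mm → Q0 = 1033 × 1461 mm.
Q1: ⌊1461/2⌋ × 1033 = 730 × 1033 mm
Q2: ⌊1033/2⌋ × 730 = 516 × 730 mm
Q3: ⌊730/2⌋ × 516 = 365 × 516 mm
Q4: ⌊516/2⌋ × 365 = 258 × 365 mm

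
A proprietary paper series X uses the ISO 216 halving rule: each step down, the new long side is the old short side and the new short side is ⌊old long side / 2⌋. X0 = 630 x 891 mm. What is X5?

X1: ⌊891/2⌋ × 630 = 445 × 630 mm
X2: ⌊630/2⌋ × 445 = 315 × 445 mm
X3: ⌊445/2⌋ × 315 = 222 × 315 mm
X4: ⌊315/2⌋ × 222 = 157 × 222 mm
X5: ⌊222/2⌋ × 157 = 111 × 157 mm

111 × 157 mm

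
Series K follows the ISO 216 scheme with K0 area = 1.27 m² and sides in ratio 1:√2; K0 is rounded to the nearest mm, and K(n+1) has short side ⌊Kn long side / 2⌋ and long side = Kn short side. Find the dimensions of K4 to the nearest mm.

237 × 335 mm

Let K0's short side be w mm. w · w√2 = 1.27 m² = 1,270,000 mm², so w ≈ 947.6 mm and w√2 ≈ 1340.2 mm → K0 = 948 × 1340 mm.
K1: ⌊1340/2⌋ × 948 = 670 × 948 mm
K2: ⌊948/2⌋ × 670 = 474 × 670 mm
K3: ⌊670/2⌋ × 474 = 335 × 474 mm
K4: ⌊474/2⌋ × 335 = 237 × 335 mm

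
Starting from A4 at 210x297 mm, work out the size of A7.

A5: ⌊297/2⌋ × 210 = 148 × 210 mm
A6: ⌊210/2⌋ × 148 = 105 × 148 mm
A7: ⌊148/2⌋ × 105 = 74 × 105 mm

74 × 105 mm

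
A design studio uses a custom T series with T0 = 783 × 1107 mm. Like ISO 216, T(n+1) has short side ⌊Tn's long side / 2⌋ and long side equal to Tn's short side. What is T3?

T1: ⌊1107/2⌋ × 783 = 553 × 783 mm
T2: ⌊783/2⌋ × 553 = 391 × 553 mm
T3: ⌊553/2⌋ × 391 = 276 × 391 mm

276 × 391 mm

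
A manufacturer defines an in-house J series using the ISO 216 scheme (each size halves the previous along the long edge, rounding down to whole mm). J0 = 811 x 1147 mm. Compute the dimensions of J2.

405 × 573 mm

J1: ⌊1147/2⌋ × 811 = 573 × 811 mm
J2: ⌊811/2⌋ × 573 = 405 × 573 mm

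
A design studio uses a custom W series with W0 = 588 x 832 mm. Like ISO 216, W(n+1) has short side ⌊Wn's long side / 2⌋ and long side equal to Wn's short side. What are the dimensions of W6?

W1 = 416 × 588 mm (from W0 by 1 halving).
W2: ⌊588/2⌋ × 416 = 294 × 416 mm
W3: ⌊416/2⌋ × 294 = 208 × 294 mm
W4: ⌊294/2⌋ × 208 = 147 × 208 mm
W5: ⌊208/2⌋ × 147 = 104 × 147 mm
W6: ⌊147/2⌋ × 104 = 73 × 104 mm

73 × 104 mm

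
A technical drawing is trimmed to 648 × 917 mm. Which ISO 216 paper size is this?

Aspect ratio 917/648 ≈ 1.415 — close to the ISO √2 ≈ 1.414.
In the C-series (envelope sizes, between A and B): C1 = 648 × 917 mm.

C1 (648 × 917 mm)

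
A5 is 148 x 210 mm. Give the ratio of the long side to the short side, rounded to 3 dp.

1.419

210 / 148 = 1.419
ISO 216 targets √2 ≈ 1.414; the +0.005 deviation is from mm rounding.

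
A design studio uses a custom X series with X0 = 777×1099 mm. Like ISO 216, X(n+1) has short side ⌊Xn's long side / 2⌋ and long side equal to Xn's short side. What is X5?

X1: ⌊1099/2⌋ × 777 = 549 × 777 mm
X2: ⌊777/2⌋ × 549 = 388 × 549 mm
X3: ⌊549/2⌋ × 388 = 274 × 388 mm
X4: ⌊388/2⌋ × 274 = 194 × 274 mm
X5: ⌊274/2⌋ × 194 = 137 × 194 mm

137 × 194 mm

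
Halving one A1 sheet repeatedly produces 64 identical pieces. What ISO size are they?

A7

64 = 2^6, so 6 halving steps.
A1 → A2 → … → A7 after 6 steps.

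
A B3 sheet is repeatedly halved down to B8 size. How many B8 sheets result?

32

Each ISO step halves the sheet: 1 × B3 → 2 × B4 → 4 × B5 → 8 × B6 → …
From B3 to B8 is 5 halving steps: 2^5 = 32.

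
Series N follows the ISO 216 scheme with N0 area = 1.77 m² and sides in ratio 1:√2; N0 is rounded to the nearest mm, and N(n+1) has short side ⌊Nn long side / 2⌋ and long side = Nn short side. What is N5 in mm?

197 × 279 mm

Let N0's short side be w mm. w · w√2 = 1.77 m² = 1,770,000 mm², so w ≈ 1118.7 mm and w√2 ≈ 1582.1 mm → N0 = 1119 × 1582 mm.
N1: ⌊1582/2⌋ × 1119 = 791 × 1119 mm
N2: ⌊1119/2⌋ × 791 = 559 × 791 mm
N3: ⌊791/2⌋ × 559 = 395 × 559 mm
N4: ⌊559/2⌋ × 395 = 279 × 395 mm
N5: ⌊395/2⌋ × 279 = 197 × 279 mm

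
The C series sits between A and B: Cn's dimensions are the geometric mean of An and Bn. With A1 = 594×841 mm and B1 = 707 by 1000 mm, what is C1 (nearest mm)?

648 × 917 mm

Short side: √(594 · 707) = √419958 ≈ 648.0 → 648 mm
Long side: √(841 · 1000) = √841000 ≈ 917.1 → 917 mm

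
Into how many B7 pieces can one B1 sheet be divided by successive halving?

Each ISO step halves the sheet: 1 × B1 → 2 × B2 → 4 × B3 → 8 × B4 → …
From B1 to B7 is 6 halving steps: 2^6 = 64.

64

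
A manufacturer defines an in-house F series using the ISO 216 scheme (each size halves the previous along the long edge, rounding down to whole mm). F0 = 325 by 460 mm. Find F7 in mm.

F1 = 230 × 325 mm (from F0 by 1 halving).
F2: ⌊325/2⌋ × 230 = 162 × 230 mm
F3: ⌊230/2⌋ × 162 = 115 × 162 mm
F4: ⌊162/2⌋ × 115 = 81 × 115 mm
F5: ⌊115/2⌋ × 81 = 57 × 81 mm
F6: ⌊81/2⌋ × 57 = 40 × 57 mm
F7: ⌊57/2⌋ × 40 = 28 × 40 mm

28 × 40 mm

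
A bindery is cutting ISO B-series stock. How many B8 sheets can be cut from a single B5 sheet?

8

Each ISO step halves the sheet: 1 × B5 → 2 × B6 → 4 × B7 → 8 × B8
From B5 to B8 is 3 halving steps: 2^3 = 8.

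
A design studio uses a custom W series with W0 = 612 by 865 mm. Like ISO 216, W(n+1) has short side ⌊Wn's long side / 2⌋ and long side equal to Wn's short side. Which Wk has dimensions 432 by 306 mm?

W2

W0: 612 × 865 mm
W1: 432 × 612 mm
W2: 306 × 432 mm
W3: 216 × 306 mm
→ matches W2.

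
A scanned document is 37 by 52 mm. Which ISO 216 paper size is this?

Aspect ratio 52/37 ≈ 1.405 — close to the ISO √2 ≈ 1.414.
In the A-series (A0 area = 1 m²): A9 = 37 × 52 mm.

A9 (37 × 52 mm)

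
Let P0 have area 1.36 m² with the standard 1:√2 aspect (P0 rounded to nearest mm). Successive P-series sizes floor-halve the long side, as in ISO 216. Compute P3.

Let P0's short side be w mm. w · w√2 = 1.36 m² = 1,360,000 mm², so w ≈ 980.6 mm and w√2 ≈ 1386.8 mm → P0 = 981 × 1387 mm.
P1: ⌊1387/2⌋ × 981 = 693 × 981 mm
P2: ⌊981/2⌋ × 693 = 490 × 693 mm
P3: ⌊693/2⌋ × 490 = 346 × 490 mm

346 × 490 mm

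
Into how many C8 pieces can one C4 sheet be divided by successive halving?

16

C4 = 229 × 324 mm; C8 = 57 × 81 mm.
Each halving step doubles the count; 4 steps from C4 to C8.
2^4 = 16.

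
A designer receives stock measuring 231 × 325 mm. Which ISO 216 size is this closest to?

Aspect ratio 325/231 ≈ 1.407 — close to the ISO √2 ≈ 1.414.
In the C-series (envelope sizes, between A and B): C4 = 229 × 324 mm.
Off by 3 mm total — nearest standard size.

C4 (229 × 324 mm)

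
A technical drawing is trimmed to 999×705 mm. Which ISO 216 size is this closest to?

Aspect ratio 999/705 ≈ 1.417 — close to the ISO √2 ≈ 1.414.
In the B-series (B0 = 1000 × 1414 mm): B1 = 707 × 1000 mm.
Off by 3 mm total — nearest standard size.

B1 (707 × 1000 mm)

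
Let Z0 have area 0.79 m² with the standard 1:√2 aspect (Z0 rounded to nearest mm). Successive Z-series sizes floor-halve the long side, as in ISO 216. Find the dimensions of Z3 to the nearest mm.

Let Z0's short side be w mm. w · w√2 = 0.79 m² = 790,000 mm², so w ≈ 747.4 mm and w√2 ≈ 1057.0 mm → Z0 = 747 × 1057 mm.
Z1: ⌊1057/2⌋ × 747 = 528 × 747 mm
Z2: ⌊747/2⌋ × 528 = 373 × 528 mm
Z3: ⌊528/2⌋ × 373 = 264 × 373 mm

264 × 373 mm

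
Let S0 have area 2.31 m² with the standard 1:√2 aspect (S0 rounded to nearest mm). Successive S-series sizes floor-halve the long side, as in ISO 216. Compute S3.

Let S0's short side be w mm. w · w√2 = 2.31 m² = 2,310,000 mm², so w ≈ 1278.1 mm and w√2 ≈ 1807.4 mm → S0 = 1278 × 1807 mm.
S1: ⌊1807/2⌋ × 1278 = 903 × 1278 mm
S2: ⌊1278/2⌋ × 903 = 639 × 903 mm
S3: ⌊903/2⌋ × 639 = 451 × 639 mm

451 × 639 mm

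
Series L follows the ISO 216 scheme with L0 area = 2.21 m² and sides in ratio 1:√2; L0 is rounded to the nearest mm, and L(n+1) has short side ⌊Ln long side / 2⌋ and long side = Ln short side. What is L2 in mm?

625 × 884 mm

Let L0's short side be w mm. w · w√2 = 2.21 m² = 2,210,000 mm², so w ≈ 1250.1 mm and w√2 ≈ 1767.9 mm → L0 = 1250 × 1768 mm.
L1: ⌊1768/2⌋ × 1250 = 884 × 1250 mm
L2: ⌊1250/2⌋ × 884 = 625 × 884 mm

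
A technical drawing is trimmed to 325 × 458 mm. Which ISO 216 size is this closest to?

Aspect ratio 458/325 ≈ 1.409 — close to the ISO √2 ≈ 1.414.
In the C-series (envelope sizes, between A and B): C3 = 324 × 458 mm.
Off by 1 mm total — nearest standard size.

C3 (324 × 458 mm)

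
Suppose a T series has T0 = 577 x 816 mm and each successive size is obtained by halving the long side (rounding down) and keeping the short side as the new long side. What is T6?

72 × 102 mm

T1 = 408 × 577 mm (from T0 by 1 halving).
T2: ⌊577/2⌋ × 408 = 288 × 408 mm
T3: ⌊408/2⌋ × 288 = 204 × 288 mm
T4: ⌊288/2⌋ × 204 = 144 × 204 mm
T5: ⌊204/2⌋ × 144 = 102 × 144 mm
T6: ⌊144/2⌋ × 102 = 72 × 102 mm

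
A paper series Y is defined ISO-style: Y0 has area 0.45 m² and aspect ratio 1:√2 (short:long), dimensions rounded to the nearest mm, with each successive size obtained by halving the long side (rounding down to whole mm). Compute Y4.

Let Y0's short side be w mm. w · w√2 = 0.45 m² = 450,000 mm², so w ≈ 564.1 mm and w√2 ≈ 797.7 mm → Y0 = 564 × 798 mm.
Y1: ⌊798/2⌋ × 564 = 399 × 564 mm
Y2: ⌊564/2⌋ × 399 = 282 × 399 mm
Y3: ⌊399/2⌋ × 282 = 199 × 282 mm
Y4: ⌊282/2⌋ × 199 = 141 × 199 mm

141 × 199 mm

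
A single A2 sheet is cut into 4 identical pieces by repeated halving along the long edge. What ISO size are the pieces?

A4

4 = 2^2, so 2 halving steps.
A2 → A3 → … → A4 after 2 steps.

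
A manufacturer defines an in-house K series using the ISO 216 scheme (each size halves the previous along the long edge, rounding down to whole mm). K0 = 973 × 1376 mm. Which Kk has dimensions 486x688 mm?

K2

K0: 973 × 1376 mm
K1: 688 × 973 mm
K2: 486 × 688 mm
K3: 344 × 486 mm
→ matches K2.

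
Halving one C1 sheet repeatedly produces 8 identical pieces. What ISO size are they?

8 = 2^3, so 3 halving steps.
C1 → C2 → … → C4 after 3 steps.

C4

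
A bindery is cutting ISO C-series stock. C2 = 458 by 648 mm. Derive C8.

C3: ⌊648/2⌋ × 458 = 324 × 458 mm
C4: ⌊458/2⌋ × 324 = 229 × 324 mm
C5: ⌊324/2⌋ × 229 = 162 × 229 mm
C6: ⌊229/2⌋ × 162 = 114 × 162 mm
C7: ⌊162/2⌋ × 114 = 81 × 114 mm
C8: ⌊114/2⌋ × 81 = 57 × 81 mm

57 × 81 mm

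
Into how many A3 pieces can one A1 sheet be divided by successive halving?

4

A1 = 594 × 841 mm; A3 = 297 × 420 mm.
Each halving step doubles the count; 2 steps from A1 to A3.
2^2 = 4.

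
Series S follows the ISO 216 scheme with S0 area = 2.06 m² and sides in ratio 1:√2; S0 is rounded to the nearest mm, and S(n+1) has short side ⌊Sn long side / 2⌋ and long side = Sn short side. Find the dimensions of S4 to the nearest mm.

Let S0's short side be w mm. w · w√2 = 2.06 m² = 2,060,000 mm², so w ≈ 1206.9 mm and w√2 ≈ 1706.8 mm → S0 = 1207 × 1707 mm.
S1: ⌊1707/2⌋ × 1207 = 853 × 1207 mm
S2: ⌊1207/2⌋ × 853 = 603 × 853 mm
S3: ⌊853/2⌋ × 603 = 426 × 603 mm
S4: ⌊603/2⌋ × 426 = 301 × 426 mm

301 × 426 mm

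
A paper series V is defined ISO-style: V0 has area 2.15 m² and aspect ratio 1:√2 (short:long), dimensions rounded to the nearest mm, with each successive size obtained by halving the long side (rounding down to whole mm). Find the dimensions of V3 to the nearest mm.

Let V0's short side be w mm. w · w√2 = 2.15 m² = 2,150,000 mm², so w ≈ 1233.0 mm and w√2 ≈ 1743.7 mm → V0 = 1233 × 1744 mm.
V1: ⌊1744/2⌋ × 1233 = 872 × 1233 mm
V2: ⌊1233/2⌋ × 872 = 616 × 872 mm
V3: ⌊872/2⌋ × 616 = 436 × 616 mm

436 × 616 mm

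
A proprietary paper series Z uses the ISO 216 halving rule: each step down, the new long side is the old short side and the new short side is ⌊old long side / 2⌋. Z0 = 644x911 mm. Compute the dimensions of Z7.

Z1 = 455 × 644 mm (from Z0 by 1 halving).
Z2: ⌊644/2⌋ × 455 = 322 × 455 mm
Z3: ⌊455/2⌋ × 322 = 227 × 322 mm
Z4: ⌊322/2⌋ × 227 = 161 × 227 mm
Z5: ⌊227/2⌋ × 161 = 113 × 161 mm
Z6: ⌊161/2⌋ × 113 = 80 × 113 mm
Z7: ⌊113/2⌋ × 80 = 56 × 80 mm

56 × 80 mm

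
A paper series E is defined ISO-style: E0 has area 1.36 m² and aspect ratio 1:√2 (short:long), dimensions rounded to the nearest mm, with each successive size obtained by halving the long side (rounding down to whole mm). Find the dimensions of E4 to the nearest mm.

Let E0's short side be w mm. w · w√2 = 1.36 m² = 1,360,000 mm², so w ≈ 980.6 mm and w√2 ≈ 1386.8 mm → E0 = 981 × 1387 mm.
E1: ⌊1387/2⌋ × 981 = 693 × 981 mm
E2: ⌊981/2⌋ × 693 = 490 × 693 mm
E3: ⌊693/2⌋ × 490 = 346 × 490 mm
E4: ⌊490/2⌋ × 346 = 245 × 346 mm

245 × 346 mm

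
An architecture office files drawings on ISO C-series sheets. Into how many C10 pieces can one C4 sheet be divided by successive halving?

Each ISO step halves the sheet: 1 × C4 → 2 × C5 → 4 × C6 → 8 × C7 → …
From C4 to C10 is 6 halving steps: 2^6 = 64.

64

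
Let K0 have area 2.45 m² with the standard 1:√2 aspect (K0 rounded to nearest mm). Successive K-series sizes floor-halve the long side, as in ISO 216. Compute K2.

658 × 930 mm

Let K0's short side be w mm. w · w√2 = 2.45 m² = 2,450,000 mm², so w ≈ 1316.2 mm and w√2 ≈ 1861.4 mm → K0 = 1316 × 1861 mm.
K1: ⌊1861/2⌋ × 1316 = 930 × 1316 mm
K2: ⌊1316/2⌋ × 930 = 658 × 930 mm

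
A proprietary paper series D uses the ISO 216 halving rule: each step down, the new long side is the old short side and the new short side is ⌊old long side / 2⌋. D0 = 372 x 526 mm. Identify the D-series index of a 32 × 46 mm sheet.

D7

D0: 372 × 526 mm
D1: 263 × 372 mm
D2: 186 × 263 mm
D3: 131 × 186 mm
D4: 93 × 131 mm
D5: 65 × 93 mm
D6: 46 × 65 mm
D7: 32 × 46 mm
D8: 23 × 32 mm
→ matches D7.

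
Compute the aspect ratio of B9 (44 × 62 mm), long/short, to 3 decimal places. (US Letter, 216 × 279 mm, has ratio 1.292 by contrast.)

62 / 44 = 1.409
ISO 216 targets √2 ≈ 1.414; the -0.005 deviation is from mm rounding.

1.409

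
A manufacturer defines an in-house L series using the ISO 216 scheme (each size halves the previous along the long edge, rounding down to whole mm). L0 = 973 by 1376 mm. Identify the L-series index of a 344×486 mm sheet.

L0: 973 × 1376 mm
L1: 688 × 973 mm
L2: 486 × 688 mm
L3: 344 × 486 mm
L4: 243 × 344 mm
→ matches L3.

L3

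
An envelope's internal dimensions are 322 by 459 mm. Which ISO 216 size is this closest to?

Aspect ratio 459/322 ≈ 1.425 — close to the ISO √2 ≈ 1.414.
In the C-series (envelope sizes, between A and B): C3 = 324 × 458 mm.
Off by 3 mm total — nearest standard size.

C3 (324 × 458 mm)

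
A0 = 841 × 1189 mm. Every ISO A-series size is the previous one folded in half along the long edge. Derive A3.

A1: ⌊1189/2⌋ × 841 = 594 × 841 mm
A2: ⌊841/2⌋ × 594 = 420 × 594 mm
A3: ⌊594/2⌋ × 420 = 297 × 420 mm

297 × 420 mm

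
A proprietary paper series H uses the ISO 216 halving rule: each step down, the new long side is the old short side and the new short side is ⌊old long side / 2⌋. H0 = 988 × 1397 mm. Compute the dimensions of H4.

H1 = 698 × 988 mm (from H0 by 1 halving).
H2: ⌊988/2⌋ × 698 = 494 × 698 mm
H3: ⌊698/2⌋ × 494 = 349 × 494 mm
H4: ⌊494/2⌋ × 349 = 247 × 349 mm

247 × 349 mm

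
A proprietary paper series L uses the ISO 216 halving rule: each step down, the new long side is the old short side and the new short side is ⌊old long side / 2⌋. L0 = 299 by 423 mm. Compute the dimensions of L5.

L1: ⌊423/2⌋ × 299 = 211 × 299 mm
L2: ⌊299/2⌋ × 211 = 149 × 211 mm
L3: ⌊211/2⌋ × 149 = 105 × 149 mm
L4: ⌊149/2⌋ × 105 = 74 × 105 mm
L5: ⌊105/2⌋ × 74 = 52 × 74 mm

52 × 74 mm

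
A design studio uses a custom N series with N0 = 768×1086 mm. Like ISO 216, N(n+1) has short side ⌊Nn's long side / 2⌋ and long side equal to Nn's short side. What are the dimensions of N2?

N1: ⌊1086/2⌋ × 768 = 543 × 768 mm
N2: ⌊768/2⌋ × 543 = 384 × 543 mm

384 × 543 mm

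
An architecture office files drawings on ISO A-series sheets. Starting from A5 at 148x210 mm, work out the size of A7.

74 × 105 mm

A6: ⌊210/2⌋ × 148 = 105 × 148 mm
A7: ⌊148/2⌋ × 105 = 74 × 105 mm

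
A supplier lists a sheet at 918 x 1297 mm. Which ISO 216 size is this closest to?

C0 (917 × 1297 mm)

Aspect ratio 1297/918 ≈ 1.413 — close to the ISO √2 ≈ 1.414.
In the C-series (envelope sizes, between A and B): C0 = 917 × 1297 mm.
Off by 1 mm total — nearest standard size.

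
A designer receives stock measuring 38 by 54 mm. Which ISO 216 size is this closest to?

Aspect ratio 54/38 ≈ 1.421 — close to the ISO √2 ≈ 1.414.
In the A-series (A0 area = 1 m²): A9 = 37 × 52 mm.
Off by 3 mm total — nearest standard size.

A9 (37 × 52 mm)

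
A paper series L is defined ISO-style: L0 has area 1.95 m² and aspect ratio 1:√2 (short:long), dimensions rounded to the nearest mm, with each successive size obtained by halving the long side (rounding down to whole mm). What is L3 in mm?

Let L0's short side be w mm. w · w√2 = 1.95 m² = 1,950,000 mm², so w ≈ 1174.2 mm and w√2 ≈ 1660.6 mm → L0 = 1174 × 1661 mm.
L1: ⌊1661/2⌋ × 1174 = 830 × 1174 mm
L2: ⌊1174/2⌋ × 830 = 587 × 830 mm
L3: ⌊830/2⌋ × 587 = 415 × 587 mm

415 × 587 mm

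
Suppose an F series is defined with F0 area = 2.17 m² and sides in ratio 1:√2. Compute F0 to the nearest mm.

Let the short side be w mm. Then w · w√2 = 2.17 m² = 2,170,000 mm².
w² = 2,170,000/√2, so w ≈ 1238.7 mm; long side = w√2 ≈ 1751.8 mm.

1239 × 1752 mm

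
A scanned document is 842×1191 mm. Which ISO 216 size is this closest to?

A0 (841 × 1189 mm)

Aspect ratio 1191/842 ≈ 1.414 — close to the ISO √2 ≈ 1.414.
In the A-series (A0 area = 1 m²): A0 = 841 × 1189 mm.
Off by 3 mm total — nearest standard size.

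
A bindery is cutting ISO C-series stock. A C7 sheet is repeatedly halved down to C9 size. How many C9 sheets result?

Each ISO step halves the sheet: 1 × C7 → 2 × C8 → 4 × C9
From C7 to C9 is 2 halving steps: 2^2 = 4.

4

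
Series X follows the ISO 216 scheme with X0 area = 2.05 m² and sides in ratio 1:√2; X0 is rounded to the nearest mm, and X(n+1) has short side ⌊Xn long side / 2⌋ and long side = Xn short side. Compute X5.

Let X0's short side be w mm. w · w√2 = 2.05 m² = 2,050,000 mm², so w ≈ 1204.0 mm and w√2 ≈ 1702.7 mm → X0 = 1204 × 1703 mm.
X1: ⌊1703/2⌋ × 1204 = 851 × 1204 mm
X2: ⌊1204/2⌋ × 851 = 602 × 851 mm
X3: ⌊851/2⌋ × 602 = 425 × 602 mm
X4: ⌊602/2⌋ × 425 = 301 × 425 mm
X5: ⌊425/2⌋ × 301 = 212 × 301 mm

212 × 301 mm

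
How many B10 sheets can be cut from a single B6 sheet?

Each ISO step halves the sheet: 1 × B6 → 2 × B7 → 4 × B8 → 8 × B9 → …
From B6 to B10 is 4 halving steps: 2^4 = 16.

16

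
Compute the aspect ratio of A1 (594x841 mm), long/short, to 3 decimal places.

1.416

841 / 594 = 1.416
ISO 216 targets √2 ≈ 1.414; the +0.002 deviation is from mm rounding.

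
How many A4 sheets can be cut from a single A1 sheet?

Each ISO step halves the sheet: 1 × A1 → 2 × A2 → 4 × A3 → 8 × A4
From A1 to A4 is 3 halving steps: 2^3 = 8.

8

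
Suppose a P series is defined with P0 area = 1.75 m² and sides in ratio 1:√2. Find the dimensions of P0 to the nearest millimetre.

Let the short side be w mm. Then w · w√2 = 1.75 m² = 1,750,000 mm².
w² = 1,750,000/√2, so w ≈ 1112.4 mm; long side = w√2 ≈ 1573.2 mm.

1112 × 1573 mm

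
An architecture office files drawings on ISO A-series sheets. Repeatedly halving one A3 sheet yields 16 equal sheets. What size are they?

16 = 2^4, so 4 halving steps.
A3 → A4 → … → A7 after 4 steps.

A7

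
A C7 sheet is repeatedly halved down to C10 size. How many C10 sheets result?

8

C7 = 81 × 114 mm; C10 = 28 × 40 mm.
Each halving step doubles the count; 3 steps from C7 to C10.
2^3 = 8.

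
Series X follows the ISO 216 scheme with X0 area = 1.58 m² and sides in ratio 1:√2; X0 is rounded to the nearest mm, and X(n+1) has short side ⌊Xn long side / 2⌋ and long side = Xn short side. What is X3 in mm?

373 × 528 mm

Let X0's short side be w mm. w · w√2 = 1.58 m² = 1,580,000 mm², so w ≈ 1057.0 mm and w√2 ≈ 1494.8 mm → X0 = 1057 × 1495 mm.
X1: ⌊1495/2⌋ × 1057 = 747 × 1057 mm
X2: ⌊1057/2⌋ × 747 = 528 × 747 mm
X3: ⌊747/2⌋ × 528 = 373 × 528 mm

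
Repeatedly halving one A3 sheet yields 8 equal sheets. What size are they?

8 = 2^3, so 3 halving steps.
A3 → A4 → … → A6 after 3 steps.

A6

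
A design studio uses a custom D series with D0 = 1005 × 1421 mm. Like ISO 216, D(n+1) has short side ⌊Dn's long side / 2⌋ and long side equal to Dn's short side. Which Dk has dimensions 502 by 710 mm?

D0: 1005 × 1421 mm
D1: 710 × 1005 mm
D2: 502 × 710 mm
D3: 355 × 502 mm
→ matches D2.

D2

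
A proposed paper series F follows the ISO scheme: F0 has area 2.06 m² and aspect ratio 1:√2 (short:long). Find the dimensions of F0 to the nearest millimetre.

Let the short side be w mm. Then w · w√2 = 2.06 m² = 2,060,000 mm².
w² = 2,060,000/√2, so w ≈ 1206.9 mm; long side = w√2 ≈ 1706.8 mm.

1207 × 1707 mm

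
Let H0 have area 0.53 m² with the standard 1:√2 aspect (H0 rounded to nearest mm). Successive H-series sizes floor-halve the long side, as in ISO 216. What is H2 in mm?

306 × 433 mm

Let H0's short side be w mm. w · w√2 = 0.53 m² = 530,000 mm², so w ≈ 612.2 mm and w√2 ≈ 865.8 mm → H0 = 612 × 866 mm.
H1: ⌊866/2⌋ × 612 = 433 × 612 mm
H2: ⌊612/2⌋ × 433 = 306 × 433 mm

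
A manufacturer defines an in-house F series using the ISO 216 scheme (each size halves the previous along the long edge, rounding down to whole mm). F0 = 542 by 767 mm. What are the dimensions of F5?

95 × 135 mm

F1: ⌊767/2⌋ × 542 = 383 × 542 mm
F2: ⌊542/2⌋ × 383 = 271 × 383 mm
F3: ⌊383/2⌋ × 271 = 191 × 271 mm
F4: ⌊271/2⌋ × 191 = 135 × 191 mm
F5: ⌊191/2⌋ × 135 = 95 × 135 mm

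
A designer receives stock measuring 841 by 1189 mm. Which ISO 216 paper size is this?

Aspect ratio 1189/841 ≈ 1.414 — close to the ISO √2 ≈ 1.414.
In the A-series (A0 area = 1 m²): A0 = 841 × 1189 mm.

A0 (841 × 1189 mm)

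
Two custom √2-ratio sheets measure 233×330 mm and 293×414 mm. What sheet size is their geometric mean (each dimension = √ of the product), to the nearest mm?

Short side: √(233 · 293) = √68269 ≈ 261.3 → 261 mm
Long side: √(330 · 414) = √136620 ≈ 369.6 → 370 mm

261 × 370 mm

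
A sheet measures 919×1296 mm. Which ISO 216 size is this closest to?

C0 (917 × 1297 mm)

Aspect ratio 1296/919 ≈ 1.410 — close to the ISO √2 ≈ 1.414.
In the C-series (envelope sizes, between A and B): C0 = 917 × 1297 mm.
Off by 3 mm total — nearest standard size.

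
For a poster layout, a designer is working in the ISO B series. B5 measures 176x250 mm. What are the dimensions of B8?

62 × 88 mm

B6: ⌊250/2⌋ × 176 = 125 × 176 mm
B7: ⌊176/2⌋ × 125 = 88 × 125 mm
B8: ⌊125/2⌋ × 88 = 62 × 88 mm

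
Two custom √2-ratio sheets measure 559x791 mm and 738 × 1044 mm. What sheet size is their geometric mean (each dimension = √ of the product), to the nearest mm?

642 × 909 mm

Short side: √(559 · 738) = √412542 ≈ 642.3 → 642 mm
Long side: √(791 · 1044) = √825804 ≈ 908.7 → 909 mm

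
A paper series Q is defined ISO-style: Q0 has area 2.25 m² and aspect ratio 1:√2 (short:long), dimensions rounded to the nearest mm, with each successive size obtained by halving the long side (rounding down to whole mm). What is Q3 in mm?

446 × 630 mm

Let Q0's short side be w mm. w · w√2 = 2.25 m² = 2,250,000 mm², so w ≈ 1261.3 mm and w√2 ≈ 1783.8 mm → Q0 = 1261 × 1784 mm.
Q1: ⌊1784/2⌋ × 1261 = 892 × 1261 mm
Q2: ⌊1261/2⌋ × 892 = 630 × 892 mm
Q3: ⌊892/2⌋ × 630 = 446 × 630 mm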